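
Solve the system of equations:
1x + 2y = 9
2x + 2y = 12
x = 3, y = 3

Use elimination (row reduction):
Equation 1: 1x + 2y = 9.
Equation 2: 2x + 2y = 12.
Multiply Eq1 by 2 and Eq2 by 1: 2x + 4y = 18;  2x + 2y = 12.
Subtract: (-2)y = -6, so y = 3.
Back-substitute into Eq1: 1x + 2*(3) = 9, so x = 3.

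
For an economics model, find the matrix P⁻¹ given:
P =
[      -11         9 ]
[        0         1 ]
det(P) = -11
P⁻¹ =
[    -1/11      9/11 ]
[        0         1 ]

For a 2×2 matrix P = [[a, b], [c, d]] with det(P) ≠ 0, P⁻¹ = (1/det(P)) * [[d, -b], [-c, a]].
det(P) = (-11)*(1) - (9)*(0) = -11 - 0 = -11.
P⁻¹ = (1/-11) * [[1, -9], [0, -11]].
Dividing each entry by -11 and reducing:
P⁻¹ =
[    -1/11      9/11 ]
[        0         1 ]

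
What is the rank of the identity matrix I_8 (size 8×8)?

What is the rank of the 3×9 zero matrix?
rank(I_8) = 8, rank(0) = 0

The identity I_8 has 8 columns that are the standard basis vectors e_1, …, e_8. These are linearly independent, so all 8 columns are pivots and rank(I_8) = 8.
The 3×9 zero matrix has every entry zero, so every row is the zero row and there are no pivots; rank(0) = 0.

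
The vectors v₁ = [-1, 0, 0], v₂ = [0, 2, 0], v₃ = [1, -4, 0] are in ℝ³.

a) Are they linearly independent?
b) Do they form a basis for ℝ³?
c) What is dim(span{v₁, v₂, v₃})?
Not independent, not a basis, dim(span) = 2

Check whether v₃ can be written as a linear combination of v₁ and v₂.
v₃ = (-1)·v₁ + (-2)·v₂ = [1, -4, 0], so the three vectors are linearly dependent.
Thus they do not form a basis for ℝ³, and dim(span{v₁, v₂, v₃}) = 2 (spanned by v₁ and v₂).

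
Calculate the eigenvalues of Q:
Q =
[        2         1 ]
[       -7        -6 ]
λ = -5, 1

Solve det(Q - λI) = 0. For a 2×2 matrix the characteristic equation is λ² - (trace)λ + det = 0.
trace(Q) = a + d = 2 - 6 = -4.
det(Q) = a*d - b*c = (2)*(-6) - (1)*(-7) = -12 + 7 = -5.
Characteristic equation: λ² - (-4)λ + (-5) = 0.
Discriminant = (-4)² - 4*(-5) = 16 + 20 = 36.
λ = (-4 ± √36) / 2 = (-4 ± 6) / 2 = -5, 1.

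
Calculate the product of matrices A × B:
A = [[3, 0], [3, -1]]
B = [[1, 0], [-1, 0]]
[[3, 0], [4, 0]]

Matrix multiplication:
C[0][0] = 3×1 + 0×-1 = 3
C[0][1] = 3×0 + 0×0 = 0
C[1][0] = 3×1 + -1×-1 = 4
C[1][1] = 3×0 + -1×0 = 0
Result: [[3, 0], [4, 0]]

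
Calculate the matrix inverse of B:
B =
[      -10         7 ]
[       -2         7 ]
det(B) = -56
B⁻¹ =
[     -1/8       1/8 ]
[    -1/28      5/28 ]

For a 2×2 matrix B = [[a, b], [c, d]] with det(B) ≠ 0, B⁻¹ = (1/det(B)) * [[d, -b], [-c, a]].
det(B) = (-10)*(7) - (7)*(-2) = -70 + 14 = -56.
B⁻¹ = (1/-56) * [[7, -7], [2, -10]].
Dividing each entry by -56 and reducing:
B⁻¹ =
[     -1/8       1/8 ]
[    -1/28      5/28 ]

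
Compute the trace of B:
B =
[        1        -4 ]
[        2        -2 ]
tr(B) = 1 - 2 = -1

The trace of a square matrix is the sum of its diagonal entries.
Diagonal entries of B: B[0][0] = 1, B[1][1] = -2.
tr(B) = 1 - 2 = -1.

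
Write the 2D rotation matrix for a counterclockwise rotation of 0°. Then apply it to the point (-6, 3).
R = [[1, 0], [0, 1]]; R·(-6, 3) = (-6, 3)

Rotation matrix formula: R(θ) = [[cos θ, -sin θ], [sin θ, cos θ]]
For θ = 0°:
cos(0°) = 1
sin(0°) = 0
R = [[1, 0], [0, 1]]
Apply to (-6, 3): [1·-6 + (0)·3, 0·-6 + 1·3] = (-6, 3)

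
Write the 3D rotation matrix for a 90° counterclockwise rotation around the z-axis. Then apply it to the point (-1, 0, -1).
R = [[0, -1, 0], [1, 0, 0], [0, 0, 1]]; R·(-1, 0, -1) = (0, -1, -1)

Rotation matrix for 90° around z-axis:
cos(90°) = 0, sin(90°) = 1
R = [[0, -1, 0], [1, 0, 0], [0, 0, 1]]
Apply to (-1, 0, -1): R·[-1, 0, -1]ᵀ = (0, -1, -1)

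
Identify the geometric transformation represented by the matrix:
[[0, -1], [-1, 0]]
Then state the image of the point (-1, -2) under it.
reflection across the line y = -x; image of (-1, -2) is (2, 1)

This is a symmetric orthogonal matrix with determinant -1, which characterizes a reflection in ℝ².
The matrix [[0, -1], [-1, 0]] represents: reflection across the line y = -x.
Applying it to (-1, -2): [0·-1 + -1·-2, -1·-1 + 0·-2] = (2, 1).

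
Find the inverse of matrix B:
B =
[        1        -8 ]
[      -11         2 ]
det(B) = -86
B⁻¹ =
[    -1/43     -4/43 ]
[   -11/86     -1/86 ]

For a 2×2 matrix B = [[a, b], [c, d]] with det(B) ≠ 0, B⁻¹ = (1/det(B)) * [[d, -b], [-c, a]].
det(B) = (1)*(2) - (-8)*(-11) = 2 - 88 = -86.
B⁻¹ = (1/-86) * [[2, 8], [11, 1]].
Dividing each entry by -86 and reducing:
B⁻¹ =
[    -1/43     -4/43 ]
[   -11/86     -1/86 ]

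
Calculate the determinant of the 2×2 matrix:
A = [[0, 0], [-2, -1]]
0

For A = [[a, b], [c, d]], det(A) = a*d - b*c.
det(A) = (0)*(-1) - (0)*(-2) = 0 - 0 = 0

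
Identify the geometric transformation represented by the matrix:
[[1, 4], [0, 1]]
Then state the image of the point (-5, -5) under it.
horizontal shear with factor 4; image of (-5, -5) is (-25, -5)

The matrix [[1, k], [0, 1]] sends (x, y) to (x + 4y, y), leaving the y-coordinate fixed: a horizontal shear.
The matrix [[1, 4], [0, 1]] represents: horizontal shear with factor 4.
Applying it to (-5, -5): [1·-5 + 4·-5, 0·-5 + 1·-5] = (-25, -5).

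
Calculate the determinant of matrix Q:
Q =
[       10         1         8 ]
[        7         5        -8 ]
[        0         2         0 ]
det(Q) = 272

Expand along row 0 (cofactor expansion): det(Q) = a*(e*i - f*h) - b*(d*i - f*g) + c*(d*h - e*g), where the 3×3 is [[a, b, c], [d, e, f], [g, h, i]].
Minor M_00 = (5)*(0) - (-8)*(2) = 0 + 16 = 16.
Minor M_01 = (7)*(0) - (-8)*(0) = 0 - 0 = 0.
Minor M_02 = (7)*(2) - (5)*(0) = 14 - 0 = 14.
det(Q) = (10)*(16) - (1)*(0) + (8)*(14) = 160 + 0 + 112 = 272.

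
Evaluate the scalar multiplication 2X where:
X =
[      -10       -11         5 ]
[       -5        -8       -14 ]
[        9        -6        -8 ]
2X =
[      -20       -22        10 ]
[      -10       -16       -28 ]
[       18       -12       -16 ]

Scalar multiplication is elementwise: (2X)[i][j] = 2 * X[i][j].
  (2X)[0][0] = 2 * (-10) = -20
  (2X)[0][1] = 2 * (-11) = -22
  (2X)[0][2] = 2 * (5) = 10
  (2X)[1][0] = 2 * (-5) = -10
  (2X)[1][1] = 2 * (-8) = -16
  (2X)[1][2] = 2 * (-14) = -28
  (2X)[2][0] = 2 * (9) = 18
  (2X)[2][1] = 2 * (-6) = -12
  (2X)[2][2] = 2 * (-8) = -16
2X =
[      -20       -22        10 ]
[      -10       -16       -28 ]
[       18       -12       -16 ]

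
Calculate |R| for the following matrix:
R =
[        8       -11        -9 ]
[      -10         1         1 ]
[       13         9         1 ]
det(R) = 610

Expand along row 0 (cofactor expansion): det(R) = a*(e*i - f*h) - b*(d*i - f*g) + c*(d*h - e*g), where the 3×3 is [[a, b, c], [d, e, f], [g, h, i]].
Minor M_00 = (1)*(1) - (1)*(9) = 1 - 9 = -8.
Minor M_01 = (-10)*(1) - (1)*(13) = -10 - 13 = -23.
Minor M_02 = (-10)*(9) - (1)*(13) = -90 - 13 = -103.
det(R) = (8)*(-8) - (-11)*(-23) + (-9)*(-103) = -64 - 253 + 927 = 610.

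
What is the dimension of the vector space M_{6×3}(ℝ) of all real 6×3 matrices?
Dimension = 18

A real 6×3 matrix is determined by its 6·3 = 18 independent entries.
A standard basis is {E_ij : 1 ≤ i ≤ 6, 1 ≤ j ≤ 3}, where E_ij has a 1 in position (i, j) and 0 elsewhere — there are 18 such matrices, and they are linearly independent and span M_{6×3}(ℝ).
Therefore dim(M_{6×3}(ℝ)) = 18.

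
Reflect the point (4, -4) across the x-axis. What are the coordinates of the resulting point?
(4, 4)

Reflection across x-axis: (4, -4) → (4, 4)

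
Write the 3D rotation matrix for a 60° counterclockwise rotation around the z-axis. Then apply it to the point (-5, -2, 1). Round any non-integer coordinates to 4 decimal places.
R = [[1/2, -√3/2, 0], [√3/2, 1/2, 0], [0, 0, 1]]; R·(-5, -2, 1) = (-0.7679, -5.3301, 1.0000)

Rotation matrix for 60° around z-axis:
cos(60°) = 1/2, sin(60°) = √3/2
R = [[1/2, -√3/2, 0], [√3/2, 1/2, 0], [0, 0, 1]]
Apply to (-5, -2, 1): R·[-5, -2, 1]ᵀ = (-0.7679, -5.3301, 1.0000)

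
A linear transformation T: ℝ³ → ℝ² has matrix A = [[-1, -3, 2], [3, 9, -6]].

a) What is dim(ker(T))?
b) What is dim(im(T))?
dim(ker) = 2, dim(im) = 1

Observe that row 2 = -3 × row 1 (so the rows are linearly dependent).
Thus rank(A) = 1 (only one linearly independent row).
dim(im(T)) = rank(A) = 1.
By the rank-nullity theorem applied to T: ℝ³ → ℝ², rank(A) + nullity(A) = 3 (the domain dimension), so dim(ker(T)) = 3 - 1 = 2.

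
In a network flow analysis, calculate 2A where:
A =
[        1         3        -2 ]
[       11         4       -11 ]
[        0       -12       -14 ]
2A =
[        2         6        -4 ]
[       22         8       -22 ]
[        0       -24       -28 ]

Scalar multiplication is elementwise: (2A)[i][j] = 2 * A[i][j].
  (2A)[0][0] = 2 * (1) = 2
  (2A)[0][1] = 2 * (3) = 6
  (2A)[0][2] = 2 * (-2) = -4
  (2A)[1][0] = 2 * (11) = 22
  (2A)[1][1] = 2 * (4) = 8
  (2A)[1][2] = 2 * (-11) = -22
  (2A)[2][0] = 2 * (0) = 0
  (2A)[2][1] = 2 * (-12) = -24
  (2A)[2][2] = 2 * (-14) = -28
2A =
[        2         6        -4 ]
[       22         8       -22 ]
[        0       -24       -28 ]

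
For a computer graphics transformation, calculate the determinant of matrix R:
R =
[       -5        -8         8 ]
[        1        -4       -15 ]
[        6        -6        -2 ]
det(R) = 1258

Expand along row 0 (cofactor expansion): det(R) = a*(e*i - f*h) - b*(d*i - f*g) + c*(d*h - e*g), where the 3×3 is [[a, b, c], [d, e, f], [g, h, i]].
Minor M_00 = (-4)*(-2) - (-15)*(-6) = 8 - 90 = -82.
Minor M_01 = (1)*(-2) - (-15)*(6) = -2 + 90 = 88.
Minor M_02 = (1)*(-6) - (-4)*(6) = -6 + 24 = 18.
det(R) = (-5)*(-82) - (-8)*(88) + (8)*(18) = 410 + 704 + 144 = 1258.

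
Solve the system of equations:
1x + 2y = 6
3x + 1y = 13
x = 4, y = 1

Use elimination (row reduction):
Equation 1: 1x + 2y = 6.
Equation 2: 3x + 1y = 13.
Multiply Eq1 by 3 and Eq2 by 1: 3x + 6y = 18;  3x + 1y = 13.
Subtract: (-5)y = -5, so y = 1.
Back-substitute into Eq1: 1x + 2*(1) = 6, so x = 4.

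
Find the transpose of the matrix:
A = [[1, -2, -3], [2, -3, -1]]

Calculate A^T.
[[1, 2], [-2, -3], [-3, -1]]

The transpose sends entry (i,j) to (j,i); rows become columns.
Row 0 of A: [1, -2, -3] -> column 0 of A^T.
Row 1 of A: [2, -3, -1] -> column 1 of A^T.
A^T = [[1, 2], [-2, -3], [-3, -1]]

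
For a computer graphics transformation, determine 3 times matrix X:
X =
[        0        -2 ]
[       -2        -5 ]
3X =
[        0        -6 ]
[       -6       -15 ]

Scalar multiplication is elementwise: (3X)[i][j] = 3 * X[i][j].
  (3X)[0][0] = 3 * (0) = 0
  (3X)[0][1] = 3 * (-2) = -6
  (3X)[1][0] = 3 * (-2) = -6
  (3X)[1][1] = 3 * (-5) = -15
3X =
[        0        -6 ]
[       -6       -15 ]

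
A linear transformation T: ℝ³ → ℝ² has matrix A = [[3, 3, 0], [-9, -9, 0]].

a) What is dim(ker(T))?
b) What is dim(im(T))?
dim(ker) = 2, dim(im) = 1

Observe that row 2 = -3 × row 1 (so the rows are linearly dependent).
Thus rank(A) = 1 (only one linearly independent row).
dim(im(T)) = rank(A) = 1.
By the rank-nullity theorem applied to T: ℝ³ → ℝ², rank(A) + nullity(A) = 3 (the domain dimension), so dim(ker(T)) = 3 - 1 = 2.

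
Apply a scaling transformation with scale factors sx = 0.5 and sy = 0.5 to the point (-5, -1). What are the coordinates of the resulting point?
(-2.5, -0.5)

Scaling matrix:
[[0.50, 0], [0, 0.50]]
Result: (-5 × 0.5, -1 × 0.5) = (-2.5, -0.5)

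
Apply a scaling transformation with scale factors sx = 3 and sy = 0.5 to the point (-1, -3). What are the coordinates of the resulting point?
(-3, -1.5)

Scaling matrix:
[[3, 0], [0, 0.50]]
Result: (-1 × 3, -3 × 0.5) = (-3, -1.5)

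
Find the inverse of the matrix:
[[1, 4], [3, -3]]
[[1/5, 4/15], [1/5, -1/15]]

For [[a,b],[c,d]], inverse = (1/det)·[[d,-b],[-c,a]]
det = 1·-3 - 4·3 = -15
Inverse = (1/-15)·[[-3, -4], [-3, 1]]
        = [[1/5, 4/15], [1/5, -1/15]]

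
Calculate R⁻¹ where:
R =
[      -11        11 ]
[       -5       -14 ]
det(R) = 209
R⁻¹ =
[  -14/209     -1/19 ]
[    5/209     -1/19 ]

For a 2×2 matrix R = [[a, b], [c, d]] with det(R) ≠ 0, R⁻¹ = (1/det(R)) * [[d, -b], [-c, a]].
det(R) = (-11)*(-14) - (11)*(-5) = 154 + 55 = 209.
R⁻¹ = (1/209) * [[-14, -11], [5, -11]].
Dividing each entry by 209 and reducing:
R⁻¹ =
[  -14/209     -1/19 ]
[    5/209     -1/19 ]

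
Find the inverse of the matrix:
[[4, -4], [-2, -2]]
[[1/8, -1/4], [-1/8, -1/4]]

For [[a,b],[c,d]], inverse = (1/det)·[[d,-b],[-c,a]]
det = 4·-2 - -4·-2 = -16
Inverse = (1/-16)·[[-2, 4], [2, 4]]
        = [[1/8, -1/4], [-1/8, -1/4]]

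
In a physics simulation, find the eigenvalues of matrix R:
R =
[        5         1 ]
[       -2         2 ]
λ = 3, 4

Solve det(R - λI) = 0. For a 2×2 matrix the characteristic equation is λ² - (trace)λ + det = 0.
trace(R) = a + d = 5 + 2 = 7.
det(R) = a*d - b*c = (5)*(2) - (1)*(-2) = 10 + 2 = 12.
Characteristic equation: λ² - (7)λ + (12) = 0.
Discriminant = (7)² - 4*(12) = 49 - 48 = 1.
λ = (7 ± √1) / 2 = (7 ± 1) / 2 = 3, 4.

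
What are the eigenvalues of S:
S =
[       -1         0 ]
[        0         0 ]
λ = -1, 0

Solve det(S - λI) = 0. For a 2×2 matrix the characteristic equation is λ² - (trace)λ + det = 0.
trace(S) = a + d = -1 + 0 = -1.
det(S) = a*d - b*c = (-1)*(0) - (0)*(0) = 0 - 0 = 0.
Characteristic equation: λ² - (-1)λ + (0) = 0.
Discriminant = (-1)² - 4*(0) = 1 - 0 = 1.
λ = (-1 ± √1) / 2 = (-1 ± 1) / 2 = -1, 0.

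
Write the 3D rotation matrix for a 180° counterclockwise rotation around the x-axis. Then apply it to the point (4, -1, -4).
R = [[1, 0, 0], [0, -1, 0], [0, 0, -1]]; R·(4, -1, -4) = (4, 1, 4)

Rotation matrix for 180° around x-axis:
cos(180°) = -1, sin(180°) = 0
R = [[1, 0, 0], [0, -1, 0], [0, 0, -1]]
Apply to (4, -1, -4): R·[4, -1, -4]ᵀ = (4, 1, 4)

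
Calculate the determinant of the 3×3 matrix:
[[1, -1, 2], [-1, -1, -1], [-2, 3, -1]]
-7

Expansion along first row:
det = 1·det([[-1,-1],[3,-1]]) - -1·det([[-1,-1],[-2,-1]]) + 2·det([[-1,-1],[-2,3]])
    = 1·(-1·-1 - -1·3) - -1·(-1·-1 - -1·-2) + 2·(-1·3 - -1·-2)
    = 1·4 - -1·-1 + 2·-5
    = 4 + -1 + -10 = -7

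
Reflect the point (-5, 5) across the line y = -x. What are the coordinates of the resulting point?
(-5, 5)

Reflection across line y = -x: (-5, 5) → (-5, 5)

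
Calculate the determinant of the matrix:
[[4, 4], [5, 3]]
-8

For a 2×2 matrix [[a, b], [c, d]], det = ad - bc
det = (4)(3) - (4)(5) = 12 - 20 = -8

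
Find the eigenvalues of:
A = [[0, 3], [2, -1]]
λ = -3, 2

Solve det(A - λI) = 0. For a 2×2 matrix this is λ² - (trace)λ + det = 0.
trace(A) = 0 - 1 = -1.
det(A) = (0)*(-1) - (3)*(2) = 0 - 6 = -6.
Characteristic equation: λ² - (-1)λ + (-6) = 0.
Discriminant: (-1)² - 4*(-6) = 1 + 24 = 25.
Roots: λ = (-1 ± √25) / 2 = -3, 2.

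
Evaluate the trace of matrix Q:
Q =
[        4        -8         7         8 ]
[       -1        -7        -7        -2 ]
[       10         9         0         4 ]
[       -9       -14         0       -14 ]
tr(Q) = 4 - 7 + 0 - 14 = -17

The trace of a square matrix is the sum of its diagonal entries.
Diagonal entries of Q: Q[0][0] = 4, Q[1][1] = -7, Q[2][2] = 0, Q[3][3] = -14.
tr(Q) = 4 - 7 + 0 - 14 = -17.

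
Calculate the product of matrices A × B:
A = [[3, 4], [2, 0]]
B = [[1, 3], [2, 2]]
[[11, 17], [2, 6]]

Matrix multiplication:
C[0][0] = 3×1 + 4×2 = 11
C[0][1] = 3×3 + 4×2 = 17
C[1][0] = 2×1 + 0×2 = 2
C[1][1] = 2×3 + 0×2 = 6
Result: [[11, 17], [2, 6]]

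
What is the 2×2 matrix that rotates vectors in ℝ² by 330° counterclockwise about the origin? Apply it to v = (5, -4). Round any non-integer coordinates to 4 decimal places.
R = [[√3/2, 1/2], [-1/2, √3/2]]; R·v = (2.3301, -5.9641)

A counterclockwise rotation by angle θ in ℝ² has matrix R(θ) = [[cos θ, -sin θ], [sin θ, cos θ]].
For θ = 330°: cos θ = √3/2, sin θ = -1/2.
R(330°) = [[√3/2, 1/2], [-1/2, √3/2]].
R·v = [√3/2·5 + (1/2)·-4, -1/2·5 + √3/2·-4] = (2.3301, -5.9641).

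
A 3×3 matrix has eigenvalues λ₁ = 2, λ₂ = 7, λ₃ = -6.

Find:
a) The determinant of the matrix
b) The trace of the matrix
det = -84, trace = 3

Two standard eigenvalue identities:
- det(A) equals the product of the eigenvalues (counted with multiplicity).
- trace(A) equals the sum of the eigenvalues.
det(A) = (2)*(7)*(-6) = -84.
trace(A) = 2 + 7 - 6 = 3.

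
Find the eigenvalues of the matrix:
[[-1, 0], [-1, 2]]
λ = -1 and λ = 2

Characteristic equation: det(A - λI) = 0
λ² - (trace)λ + (det) = 0
λ² - (1)λ + (-2) = 0
λ² - 1λ - 2 = 0
Solving: λ = -1, 2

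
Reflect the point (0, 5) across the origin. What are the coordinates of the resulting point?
(0, -5)

Reflection across origin: (0, 5) → (0, -5)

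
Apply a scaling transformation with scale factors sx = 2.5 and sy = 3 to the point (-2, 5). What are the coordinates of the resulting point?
(-5.0, 15)

Scaling matrix:
[[2.50, 0], [0, 3]]
Result: (-2 × 2.5, 5 × 3) = (-5.0, 15)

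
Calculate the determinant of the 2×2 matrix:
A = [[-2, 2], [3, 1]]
-8

For A = [[a, b], [c, d]], det(A) = a*d - b*c.
det(A) = (-2)*(1) - (2)*(3) = -2 - 6 = -8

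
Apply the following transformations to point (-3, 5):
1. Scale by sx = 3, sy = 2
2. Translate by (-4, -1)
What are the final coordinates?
(-13, 9)

Step 1: Scale (-3, 5) by (sx, sy) = (3, 2) → (-9, 10)
Step 2: Translate by (-4, -1) → (-13, 9)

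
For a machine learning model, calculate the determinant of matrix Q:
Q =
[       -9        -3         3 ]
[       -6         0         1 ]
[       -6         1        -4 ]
det(Q) = 81

Expand along row 0 (cofactor expansion): det(Q) = a*(e*i - f*h) - b*(d*i - f*g) + c*(d*h - e*g), where the 3×3 is [[a, b, c], [d, e, f], [g, h, i]].
Minor M_00 = (0)*(-4) - (1)*(1) = 0 - 1 = -1.
Minor M_01 = (-6)*(-4) - (1)*(-6) = 24 + 6 = 30.
Minor M_02 = (-6)*(1) - (0)*(-6) = -6 - 0 = -6.
det(Q) = (-9)*(-1) - (-3)*(30) + (3)*(-6) = 9 + 90 - 18 = 81.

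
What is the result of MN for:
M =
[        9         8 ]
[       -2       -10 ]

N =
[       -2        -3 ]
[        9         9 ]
MN =
[       54        45 ]
[      -86       -84 ]

Matrix multiplication: (MN)[i][j] = sum over k of M[i][k] * N[k][j].
  (MN)[0][0] = (9)*(-2) + (8)*(9) = 54
  (MN)[0][1] = (9)*(-3) + (8)*(9) = 45
  (MN)[1][0] = (-2)*(-2) + (-10)*(9) = -86
  (MN)[1][1] = (-2)*(-3) + (-10)*(9) = -84
MN =
[       54        45 ]
[      -86       -84 ]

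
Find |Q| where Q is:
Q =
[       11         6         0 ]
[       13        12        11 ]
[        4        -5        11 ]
det(Q) = 1463

Expand along row 0 (cofactor expansion): det(Q) = a*(e*i - f*h) - b*(d*i - f*g) + c*(d*h - e*g), where the 3×3 is [[a, b, c], [d, e, f], [g, h, i]].
Minor M_00 = (12)*(11) - (11)*(-5) = 132 + 55 = 187.
Minor M_01 = (13)*(11) - (11)*(4) = 143 - 44 = 99.
Minor M_02 = (13)*(-5) - (12)*(4) = -65 - 48 = -113.
det(Q) = (11)*(187) - (6)*(99) + (0)*(-113) = 2057 - 594 + 0 = 1463.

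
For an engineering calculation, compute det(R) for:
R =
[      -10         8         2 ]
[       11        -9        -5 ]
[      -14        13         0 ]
det(R) = -56

Expand along row 0 (cofactor expansion): det(R) = a*(e*i - f*h) - b*(d*i - f*g) + c*(d*h - e*g), where the 3×3 is [[a, b, c], [d, e, f], [g, h, i]].
Minor M_00 = (-9)*(0) - (-5)*(13) = 0 + 65 = 65.
Minor M_01 = (11)*(0) - (-5)*(-14) = 0 - 70 = -70.
Minor M_02 = (11)*(13) - (-9)*(-14) = 143 - 126 = 17.
det(R) = (-10)*(65) - (8)*(-70) + (2)*(17) = -650 + 560 + 34 = -56.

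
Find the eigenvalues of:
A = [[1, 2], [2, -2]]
λ = -3, 2

Solve det(A - λI) = 0. For a 2×2 matrix this is λ² - (trace)λ + det = 0.
trace(A) = 1 - 2 = -1.
det(A) = (1)*(-2) - (2)*(2) = -2 - 4 = -6.
Characteristic equation: λ² - (-1)λ + (-6) = 0.
Discriminant: (-1)² - 4*(-6) = 1 + 24 = 25.
Roots: λ = (-1 ± √25) / 2 = -3, 2.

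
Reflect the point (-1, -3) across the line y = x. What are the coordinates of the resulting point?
(-3, -1)

Reflection across line y = x: (-1, -3) → (-3, -1)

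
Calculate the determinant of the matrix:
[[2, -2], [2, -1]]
2

For a 2×2 matrix [[a, b], [c, d]], det = ad - bc
det = (2)(-1) - (-2)(2) = -2 - -4 = 2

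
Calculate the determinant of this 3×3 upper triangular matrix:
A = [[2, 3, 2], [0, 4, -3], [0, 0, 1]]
8

The determinant of a triangular matrix is the product of its diagonal entries (the off-diagonal entries above the diagonal do not affect it).
det(A) = (2) * (4) * (1) = 8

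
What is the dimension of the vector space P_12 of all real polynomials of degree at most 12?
Dimension = 13

A polynomial of degree at most 12 can be written as a₀ + a₁x + a₂x² + … + a_12x^12, with 13 free coefficients a₀, …, a_12.
The set {1, x, x², …, x^12} is a basis: it spans P_12 (every such polynomial is a linear combination of these) and is linearly independent (a polynomial is zero iff all its coefficients are zero).
Therefore dim(P_12) = 12 + 1 = 13.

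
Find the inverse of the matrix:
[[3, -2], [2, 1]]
[[1/7, 2/7], [-2/7, 3/7]]

For [[a,b],[c,d]], inverse = (1/det)·[[d,-b],[-c,a]]
det = 3·1 - -2·2 = 7
Inverse = (1/7)·[[1, 2], [-2, 3]]
        = [[1/7, 2/7], [-2/7, 3/7]]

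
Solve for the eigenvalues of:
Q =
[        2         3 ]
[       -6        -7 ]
λ = -4, -1

Solve det(Q - λI) = 0. For a 2×2 matrix the characteristic equation is λ² - (trace)λ + det = 0.
trace(Q) = a + d = 2 - 7 = -5.
det(Q) = a*d - b*c = (2)*(-7) - (3)*(-6) = -14 + 18 = 4.
Characteristic equation: λ² - (-5)λ + (4) = 0.
Discriminant = (-5)² - 4*(4) = 25 - 16 = 9.
λ = (-5 ± √9) / 2 = (-5 ± 3) / 2 = -4, -1.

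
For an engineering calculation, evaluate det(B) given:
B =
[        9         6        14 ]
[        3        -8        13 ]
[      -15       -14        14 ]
det(B) = -3060

Expand along row 0 (cofactor expansion): det(B) = a*(e*i - f*h) - b*(d*i - f*g) + c*(d*h - e*g), where the 3×3 is [[a, b, c], [d, e, f], [g, h, i]].
Minor M_00 = (-8)*(14) - (13)*(-14) = -112 + 182 = 70.
Minor M_01 = (3)*(14) - (13)*(-15) = 42 + 195 = 237.
Minor M_02 = (3)*(-14) - (-8)*(-15) = -42 - 120 = -162.
det(B) = (9)*(70) - (6)*(237) + (14)*(-162) = 630 - 1422 - 2268 = -3060.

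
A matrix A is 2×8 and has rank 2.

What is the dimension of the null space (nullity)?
6

The rank-nullity theorem for an m×n matrix states:
rank(A) + nullity(A) = n (the number of columns).
Here n = 8 and rank(A) = 2, so nullity(A) = 8 - 2 = 6.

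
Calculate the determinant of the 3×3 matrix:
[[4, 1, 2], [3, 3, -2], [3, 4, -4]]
-4

Expansion along first row:
det = 4·det([[3,-2],[4,-4]]) - 1·det([[3,-2],[3,-4]]) + 2·det([[3,3],[3,4]])
    = 4·(3·-4 - -2·4) - 1·(3·-4 - -2·3) + 2·(3·4 - 3·3)
    = 4·-4 - 1·-6 + 2·3
    = -16 + 6 + 6 = -4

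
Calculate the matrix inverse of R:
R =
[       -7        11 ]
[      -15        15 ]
det(R) = 60
R⁻¹ =
[      1/4    -11/60 ]
[      1/4     -7/60 ]

For a 2×2 matrix R = [[a, b], [c, d]] with det(R) ≠ 0, R⁻¹ = (1/det(R)) * [[d, -b], [-c, a]].
det(R) = (-7)*(15) - (11)*(-15) = -105 + 165 = 60.
R⁻¹ = (1/60) * [[15, -11], [15, -7]].
Dividing each entry by 60 and reducing:
R⁻¹ =
[      1/4    -11/60 ]
[      1/4     -7/60 ]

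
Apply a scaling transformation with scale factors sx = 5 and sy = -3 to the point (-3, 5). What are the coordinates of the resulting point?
(-15, -15)

Scaling matrix:
[[5, 0], [0, -3]]
Result: (-3 × 5, 5 × -3) = (-15, -15)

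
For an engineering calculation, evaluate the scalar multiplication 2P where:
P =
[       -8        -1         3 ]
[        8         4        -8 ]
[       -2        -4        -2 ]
2P =
[      -16        -2         6 ]
[       16         8       -16 ]
[       -4        -8        -4 ]

Scalar multiplication is elementwise: (2P)[i][j] = 2 * P[i][j].
  (2P)[0][0] = 2 * (-8) = -16
  (2P)[0][1] = 2 * (-1) = -2
  (2P)[0][2] = 2 * (3) = 6
  (2P)[1][0] = 2 * (8) = 16
  (2P)[1][1] = 2 * (4) = 8
  (2P)[1][2] = 2 * (-8) = -16
  (2P)[2][0] = 2 * (-2) = -4
  (2P)[2][1] = 2 * (-4) = -8
  (2P)[2][2] = 2 * (-2) = -4
2P =
[      -16        -2         6 ]
[       16         8       -16 ]
[       -4        -8        -4 ]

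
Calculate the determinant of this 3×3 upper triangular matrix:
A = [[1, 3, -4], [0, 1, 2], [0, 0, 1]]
1

The determinant of a triangular matrix is the product of its diagonal entries (the off-diagonal entries above the diagonal do not affect it).
det(A) = (1) * (1) * (1) = 1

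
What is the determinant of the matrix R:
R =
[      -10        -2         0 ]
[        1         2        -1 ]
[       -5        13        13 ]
det(R) = -374

Expand along row 0 (cofactor expansion): det(R) = a*(e*i - f*h) - b*(d*i - f*g) + c*(d*h - e*g), where the 3×3 is [[a, b, c], [d, e, f], [g, h, i]].
Minor M_00 = (2)*(13) - (-1)*(13) = 26 + 13 = 39.
Minor M_01 = (1)*(13) - (-1)*(-5) = 13 - 5 = 8.
Minor M_02 = (1)*(13) - (2)*(-5) = 13 + 10 = 23.
det(R) = (-10)*(39) - (-2)*(8) + (0)*(23) = -390 + 16 + 0 = -374.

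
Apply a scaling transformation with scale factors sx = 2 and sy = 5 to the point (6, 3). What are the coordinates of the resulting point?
(12, 15)

Scaling matrix:
[[2, 0], [0, 5]]
Result: (6 × 2, 3 × 5) = (12, 15)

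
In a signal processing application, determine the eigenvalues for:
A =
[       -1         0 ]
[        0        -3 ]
λ = -3, -1

Solve det(A - λI) = 0. For a 2×2 matrix the characteristic equation is λ² - (trace)λ + det = 0.
trace(A) = a + d = -1 - 3 = -4.
det(A) = a*d - b*c = (-1)*(-3) - (0)*(0) = 3 - 0 = 3.
Characteristic equation: λ² - (-4)λ + (3) = 0.
Discriminant = (-4)² - 4*(3) = 16 - 12 = 4.
λ = (-4 ± √4) / 2 = (-4 ± 2) / 2 = -3, -1.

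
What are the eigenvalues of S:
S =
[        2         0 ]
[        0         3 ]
λ = 2, 3

Solve det(S - λI) = 0. For a 2×2 matrix the characteristic equation is λ² - (trace)λ + det = 0.
trace(S) = a + d = 2 + 3 = 5.
det(S) = a*d - b*c = (2)*(3) - (0)*(0) = 6 - 0 = 6.
Characteristic equation: λ² - (5)λ + (6) = 0.
Discriminant = (5)² - 4*(6) = 25 - 24 = 1.
λ = (5 ± √1) / 2 = (5 ± 1) / 2 = 2, 3.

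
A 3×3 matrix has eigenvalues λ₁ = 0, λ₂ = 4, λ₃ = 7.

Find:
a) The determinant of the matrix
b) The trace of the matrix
det = 0, trace = 11

Two standard eigenvalue identities:
- det(A) equals the product of the eigenvalues (counted with multiplicity).
- trace(A) equals the sum of the eigenvalues.
det(A) = (0)*(4)*(7) = 0.
trace(A) = 0 + 4 + 7 = 11.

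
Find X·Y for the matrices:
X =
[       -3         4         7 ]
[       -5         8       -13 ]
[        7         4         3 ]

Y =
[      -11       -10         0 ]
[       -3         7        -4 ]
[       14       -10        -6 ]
XY =
[      119       -12       -58 ]
[     -151       236        46 ]
[      -47       -72       -34 ]

Matrix multiplication: (XY)[i][j] = sum over k of X[i][k] * Y[k][j].
  (XY)[0][0] = (-3)*(-11) + (4)*(-3) + (7)*(14) = 119
  (XY)[0][1] = (-3)*(-10) + (4)*(7) + (7)*(-10) = -12
  (XY)[0][2] = (-3)*(0) + (4)*(-4) + (7)*(-6) = -58
  (XY)[1][0] = (-5)*(-11) + (8)*(-3) + (-13)*(14) = -151
  (XY)[1][1] = (-5)*(-10) + (8)*(7) + (-13)*(-10) = 236
  (XY)[1][2] = (-5)*(0) + (8)*(-4) + (-13)*(-6) = 46
  (XY)[2][0] = (7)*(-11) + (4)*(-3) + (3)*(14) = -47
  (XY)[2][1] = (7)*(-10) + (4)*(7) + (3)*(-10) = -72
  (XY)[2][2] = (7)*(0) + (4)*(-4) + (3)*(-6) = -34
XY =
[      119       -12       -58 ]
[     -151       236        46 ]
[      -47       -72       -34 ]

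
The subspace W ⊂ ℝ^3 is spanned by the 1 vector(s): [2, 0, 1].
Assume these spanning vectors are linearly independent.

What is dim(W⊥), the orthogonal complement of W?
dim(W⊥) = 2

For any subspace W of ℝ^n, dim(W) + dim(W⊥) = n (the whole-space dimension).
Here the given 1 vectors are linearly independent, so dim(W) = 1.
Thus dim(W⊥) = n - dim(W) = 3 - 1 = 2.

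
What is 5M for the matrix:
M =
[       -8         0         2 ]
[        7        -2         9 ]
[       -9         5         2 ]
5M =
[      -40         0        10 ]
[       35       -10        45 ]
[      -45        25        10 ]

Scalar multiplication is elementwise: (5M)[i][j] = 5 * M[i][j].
  (5M)[0][0] = 5 * (-8) = -40
  (5M)[0][1] = 5 * (0) = 0
  (5M)[0][2] = 5 * (2) = 10
  (5M)[1][0] = 5 * (7) = 35
  (5M)[1][1] = 5 * (-2) = -10
  (5M)[1][2] = 5 * (9) = 45
  (5M)[2][0] = 5 * (-9) = -45
  (5M)[2][1] = 5 * (5) = 25
  (5M)[2][2] = 5 * (2) = 10
5M =
[      -40         0        10 ]
[       35       -10        45 ]
[      -45        25        10 ]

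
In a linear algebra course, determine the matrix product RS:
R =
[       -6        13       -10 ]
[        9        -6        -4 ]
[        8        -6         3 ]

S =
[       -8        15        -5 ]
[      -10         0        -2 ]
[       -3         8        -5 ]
RS =
[      -52      -170        54 ]
[        0       103       -13 ]
[      -13       144       -43 ]

Matrix multiplication: (RS)[i][j] = sum over k of R[i][k] * S[k][j].
  (RS)[0][0] = (-6)*(-8) + (13)*(-10) + (-10)*(-3) = -52
  (RS)[0][1] = (-6)*(15) + (13)*(0) + (-10)*(8) = -170
  (RS)[0][2] = (-6)*(-5) + (13)*(-2) + (-10)*(-5) = 54
  (RS)[1][0] = (9)*(-8) + (-6)*(-10) + (-4)*(-3) = 0
  (RS)[1][1] = (9)*(15) + (-6)*(0) + (-4)*(8) = 103
  (RS)[1][2] = (9)*(-5) + (-6)*(-2) + (-4)*(-5) = -13
  (RS)[2][0] = (8)*(-8) + (-6)*(-10) + (3)*(-3) = -13
  (RS)[2][1] = (8)*(15) + (-6)*(0) + (3)*(8) = 144
  (RS)[2][2] = (8)*(-5) + (-6)*(-2) + (3)*(-5) = -43
RS =
[      -52      -170        54 ]
[        0       103       -13 ]
[      -13       144       -43 ]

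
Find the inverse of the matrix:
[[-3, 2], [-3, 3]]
[[-1, 2/3], [-1, 1]]

For [[a,b],[c,d]], inverse = (1/det)·[[d,-b],[-c,a]]
det = -3·3 - 2·-3 = -3
Inverse = (1/-3)·[[3, -2], [3, -3]]
        = [[-1, 2/3], [-1, 1]]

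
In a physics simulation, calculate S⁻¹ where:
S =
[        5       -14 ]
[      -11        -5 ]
det(S) = -179
S⁻¹ =
[    5/179   -14/179 ]
[  -11/179    -5/179 ]

For a 2×2 matrix S = [[a, b], [c, d]] with det(S) ≠ 0, S⁻¹ = (1/det(S)) * [[d, -b], [-c, a]].
det(S) = (5)*(-5) - (-14)*(-11) = -25 - 154 = -179.
S⁻¹ = (1/-179) * [[-5, 14], [11, 5]].
Dividing each entry by -179 and reducing:
S⁻¹ =
[    5/179   -14/179 ]
[  -11/179    -5/179 ]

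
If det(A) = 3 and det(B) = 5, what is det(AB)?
15

Use the multiplicative property of determinants: det(AB) = det(A)*det(B).
det(AB) = (3)*(5) = 15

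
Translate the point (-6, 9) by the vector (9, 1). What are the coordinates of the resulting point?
(3, 10)

Translation by (9, 1):
x' = -6 + 9 = 3
y' = 9 + 1 = 10
Homogeneous matrix: [[1, 0, 9], [0, 1, 1], [0, 0, 1]]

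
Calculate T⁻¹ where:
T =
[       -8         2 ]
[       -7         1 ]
det(T) = 6
T⁻¹ =
[      1/6      -1/3 ]
[      7/6      -4/3 ]

For a 2×2 matrix T = [[a, b], [c, d]] with det(T) ≠ 0, T⁻¹ = (1/det(T)) * [[d, -b], [-c, a]].
det(T) = (-8)*(1) - (2)*(-7) = -8 + 14 = 6.
T⁻¹ = (1/6) * [[1, -2], [7, -8]].
Dividing each entry by 6 and reducing:
T⁻¹ =
[      1/6      -1/3 ]
[      7/6      -4/3 ]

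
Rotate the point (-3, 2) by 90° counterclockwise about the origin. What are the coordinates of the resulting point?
(-2, -3)

Rotation matrix R(θ) = [[cos θ, -sin θ], [sin θ, cos θ]]; for θ = 90°:
R = [[0, -1], [1, 0]]
Result: R × [-3, 2]ᵀ = [0·-3 + (-1)·2, 1·-3 + (0)·2]ᵀ = (-2, -3)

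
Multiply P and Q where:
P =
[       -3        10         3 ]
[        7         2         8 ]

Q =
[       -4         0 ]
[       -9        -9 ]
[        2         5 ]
PQ =
[      -72       -75 ]
[      -30        22 ]

Matrix multiplication: (PQ)[i][j] = sum over k of P[i][k] * Q[k][j].
  (PQ)[0][0] = (-3)*(-4) + (10)*(-9) + (3)*(2) = -72
  (PQ)[0][1] = (-3)*(0) + (10)*(-9) + (3)*(5) = -75
  (PQ)[1][0] = (7)*(-4) + (2)*(-9) + (8)*(2) = -30
  (PQ)[1][1] = (7)*(0) + (2)*(-9) + (8)*(5) = 22
PQ =
[      -72       -75 ]
[      -30        22 ]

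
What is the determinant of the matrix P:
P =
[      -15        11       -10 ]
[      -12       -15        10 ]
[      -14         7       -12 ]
det(P) = -1834

Expand along row 0 (cofactor expansion): det(P) = a*(e*i - f*h) - b*(d*i - f*g) + c*(d*h - e*g), where the 3×3 is [[a, b, c], [d, e, f], [g, h, i]].
Minor M_00 = (-15)*(-12) - (10)*(7) = 180 - 70 = 110.
Minor M_01 = (-12)*(-12) - (10)*(-14) = 144 + 140 = 284.
Minor M_02 = (-12)*(7) - (-15)*(-14) = -84 - 210 = -294.
det(P) = (-15)*(110) - (11)*(284) + (-10)*(-294) = -1650 - 3124 + 2940 = -1834.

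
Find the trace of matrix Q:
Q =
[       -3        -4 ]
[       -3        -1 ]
tr(Q) = -3 - 1 = -4

The trace of a square matrix is the sum of its diagonal entries.
Diagonal entries of Q: Q[0][0] = -3, Q[1][1] = -1.
tr(Q) = -3 - 1 = -4.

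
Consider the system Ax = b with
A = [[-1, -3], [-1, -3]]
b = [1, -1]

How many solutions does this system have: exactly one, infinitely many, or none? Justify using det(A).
No solution

det(A) = (-1)*(-3) - (-3)*(-1) = 0, so A is singular.
The column space of A is span(column 1) = span([-1, -1]).
b = [1, -1] is not a scalar multiple of column 1, so b ∉ column space and the system is inconsistent — no solution.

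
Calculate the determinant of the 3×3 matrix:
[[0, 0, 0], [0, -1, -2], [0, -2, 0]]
0

Expansion along first row:
det = 0·det([[-1,-2],[-2,0]]) - 0·det([[0,-2],[0,0]]) + 0·det([[0,-1],[0,-2]])
    = 0·(-1·0 - -2·-2) - 0·(0·0 - -2·0) + 0·(0·-2 - -1·0)
    = 0·-4 - 0·0 + 0·0
    = 0 + 0 + 0 = 0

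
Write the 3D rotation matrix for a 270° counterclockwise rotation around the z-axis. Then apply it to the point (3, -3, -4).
R = [[0, 1, 0], [-1, 0, 0], [0, 0, 1]]; R·(3, -3, -4) = (-3, -3, -4)

Rotation matrix for 270° around z-axis:
cos(270°) = 0, sin(270°) = -1
R = [[0, 1, 0], [-1, 0, 0], [0, 0, 1]]
Apply to (3, -3, -4): R·[3, -3, -4]ᵀ = (-3, -3, -4)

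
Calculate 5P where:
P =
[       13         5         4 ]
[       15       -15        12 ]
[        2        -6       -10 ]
5P =
[       65        25        20 ]
[       75       -75        60 ]
[       10       -30       -50 ]

Scalar multiplication is elementwise: (5P)[i][j] = 5 * P[i][j].
  (5P)[0][0] = 5 * (13) = 65
  (5P)[0][1] = 5 * (5) = 25
  (5P)[0][2] = 5 * (4) = 20
  (5P)[1][0] = 5 * (15) = 75
  (5P)[1][1] = 5 * (-15) = -75
  (5P)[1][2] = 5 * (12) = 60
  (5P)[2][0] = 5 * (2) = 10
  (5P)[2][1] = 5 * (-6) = -30
  (5P)[2][2] = 5 * (-10) = -50
5P =
[       65        25        20 ]
[       75       -75        60 ]
[       10       -30       -50 ]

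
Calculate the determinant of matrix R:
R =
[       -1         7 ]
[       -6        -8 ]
det(R) = 50

For a 2×2 matrix [[a, b], [c, d]], det = a*d - b*c.
det(R) = (-1)*(-8) - (7)*(-6) = 8 + 42 = 50.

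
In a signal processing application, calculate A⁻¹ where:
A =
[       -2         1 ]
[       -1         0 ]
det(A) = 1
A⁻¹ =
[        0        -1 ]
[        1        -2 ]

For a 2×2 matrix A = [[a, b], [c, d]] with det(A) ≠ 0, A⁻¹ = (1/det(A)) * [[d, -b], [-c, a]].
det(A) = (-2)*(0) - (1)*(-1) = 0 + 1 = 1.
A⁻¹ = (1/1) * [[0, -1], [1, -2]].
Dividing each entry by 1 and reducing:
A⁻¹ =
[        0        -1 ]
[        1        -2 ]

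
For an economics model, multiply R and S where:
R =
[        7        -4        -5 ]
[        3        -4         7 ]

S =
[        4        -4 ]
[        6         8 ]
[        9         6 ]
RS =
[      -41       -90 ]
[       51        -2 ]

Matrix multiplication: (RS)[i][j] = sum over k of R[i][k] * S[k][j].
  (RS)[0][0] = (7)*(4) + (-4)*(6) + (-5)*(9) = -41
  (RS)[0][1] = (7)*(-4) + (-4)*(8) + (-5)*(6) = -90
  (RS)[1][0] = (3)*(4) + (-4)*(6) + (7)*(9) = 51
  (RS)[1][1] = (3)*(-4) + (-4)*(8) + (7)*(6) = -2
RS =
[      -41       -90 ]
[       51        -2 ]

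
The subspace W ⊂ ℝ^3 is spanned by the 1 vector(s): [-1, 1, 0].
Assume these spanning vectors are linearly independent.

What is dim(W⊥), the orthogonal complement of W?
dim(W⊥) = 2

For any subspace W of ℝ^n, dim(W) + dim(W⊥) = n (the whole-space dimension).
Here the given 1 vectors are linearly independent, so dim(W) = 1.
Thus dim(W⊥) = n - dim(W) = 3 - 1 = 2.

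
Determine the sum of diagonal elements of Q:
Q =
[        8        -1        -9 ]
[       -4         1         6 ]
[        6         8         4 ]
tr(Q) = 8 + 1 + 4 = 13

The trace of a square matrix is the sum of its diagonal entries.
Diagonal entries of Q: Q[0][0] = 8, Q[1][1] = 1, Q[2][2] = 4.
tr(Q) = 8 + 1 + 4 = 13.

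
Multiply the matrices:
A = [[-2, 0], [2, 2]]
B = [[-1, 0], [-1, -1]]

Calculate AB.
[[2, 0], [-4, -2]]

Each entry (i,j) of AB = sum over k of A[i][k]*B[k][j].
(AB)[0][0] = (-2)*(-1) + (0)*(-1) = 2
(AB)[0][1] = (-2)*(0) + (0)*(-1) = 0
(AB)[1][0] = (2)*(-1) + (2)*(-1) = -4
(AB)[1][1] = (2)*(0) + (2)*(-1) = -2
AB = [[2, 0], [-4, -2]]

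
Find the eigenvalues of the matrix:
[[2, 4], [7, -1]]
λ = -5 and λ = 6

Characteristic equation: det(A - λI) = 0
λ² - (trace)λ + (det) = 0
λ² - (1)λ + (-30) = 0
λ² - 1λ - 30 = 0
Solving: λ = -5, 6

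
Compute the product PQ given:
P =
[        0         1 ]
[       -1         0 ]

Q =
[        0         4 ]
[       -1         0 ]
PQ =
[       -1         0 ]
[        0        -4 ]

Matrix multiplication: (PQ)[i][j] = sum over k of P[i][k] * Q[k][j].
  (PQ)[0][0] = (0)*(0) + (1)*(-1) = -1
  (PQ)[0][1] = (0)*(4) + (1)*(0) = 0
  (PQ)[1][0] = (-1)*(0) + (0)*(-1) = 0
  (PQ)[1][1] = (-1)*(4) + (0)*(0) = -4
PQ =
[       -1         0 ]
[        0        -4 ]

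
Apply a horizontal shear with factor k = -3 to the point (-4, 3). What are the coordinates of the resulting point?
(-13, 3)

Shear matrix for horizontal shear with factor k = -3:
[[1, -3], [0, 1]]
Result: (-4, 3) → (-13, 3)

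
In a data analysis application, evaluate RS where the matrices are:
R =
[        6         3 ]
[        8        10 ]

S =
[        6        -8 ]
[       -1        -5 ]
RS =
[       33       -63 ]
[       38      -114 ]

Matrix multiplication: (RS)[i][j] = sum over k of R[i][k] * S[k][j].
  (RS)[0][0] = (6)*(6) + (3)*(-1) = 33
  (RS)[0][1] = (6)*(-8) + (3)*(-5) = -63
  (RS)[1][0] = (8)*(6) + (10)*(-1) = 38
  (RS)[1][1] = (8)*(-8) + (10)*(-5) = -114
RS =
[       33       -63 ]
[       38      -114 ]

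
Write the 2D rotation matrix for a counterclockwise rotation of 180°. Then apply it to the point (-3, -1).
R = [[-1, 0], [0, -1]]; R·(-3, -1) = (3, 1)

Rotation matrix formula: R(θ) = [[cos θ, -sin θ], [sin θ, cos θ]]
For θ = 180°:
cos(180°) = -1
sin(180°) = 0
R = [[-1, 0], [0, -1]]
Apply to (-3, -1): [-1·-3 + (0)·-1, 0·-3 + -1·-1] = (3, 1)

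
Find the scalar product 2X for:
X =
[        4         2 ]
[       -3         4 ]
2X =
[        8         4 ]
[       -6         8 ]

Scalar multiplication is elementwise: (2X)[i][j] = 2 * X[i][j].
  (2X)[0][0] = 2 * (4) = 8
  (2X)[0][1] = 2 * (2) = 4
  (2X)[1][0] = 2 * (-3) = -6
  (2X)[1][1] = 2 * (4) = 8
2X =
[        8         4 ]
[       -6         8 ]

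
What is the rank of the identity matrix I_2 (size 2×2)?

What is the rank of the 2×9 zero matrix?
rank(I_2) = 2, rank(0) = 0

The identity I_2 has 2 columns that are the standard basis vectors e_1, …, e_2. These are linearly independent, so all 2 columns are pivots and rank(I_2) = 2.
The 2×9 zero matrix has every entry zero, so every row is the zero row and there are no pivots; rank(0) = 0.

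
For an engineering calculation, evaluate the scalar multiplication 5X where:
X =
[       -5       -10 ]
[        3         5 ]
5X =
[      -25       -50 ]
[       15        25 ]

Scalar multiplication is elementwise: (5X)[i][j] = 5 * X[i][j].
  (5X)[0][0] = 5 * (-5) = -25
  (5X)[0][1] = 5 * (-10) = -50
  (5X)[1][0] = 5 * (3) = 15
  (5X)[1][1] = 5 * (5) = 25
5X =
[      -25       -50 ]
[       15        25 ]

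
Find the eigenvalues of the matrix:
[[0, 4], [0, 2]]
λ = 0 and λ = 2

Characteristic equation: det(A - λI) = 0
λ² - (trace)λ + (det) = 0
λ² - (2)λ + (0) = 0
λ² - 2λ + 0 = 0
Solving: λ = 0, 2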